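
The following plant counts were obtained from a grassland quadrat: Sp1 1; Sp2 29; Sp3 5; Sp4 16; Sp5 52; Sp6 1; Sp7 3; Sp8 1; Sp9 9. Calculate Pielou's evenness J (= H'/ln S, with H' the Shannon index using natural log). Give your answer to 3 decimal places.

0.695

Total N = 1+29+5+16+52+1+3+1+9 = 117, so the proportions are 0.00855, 0.24786, 0.04274, 0.13675, 0.44444, 0.00855, 0.02564, 0.00855, 0.07692 (working shown to 5 dp, full precision carried).
H' = −Σ pᵢ ln pᵢ = −((-0.04070) + (-0.34574) + (-0.13473) + (-0.27208) + (-0.36041) + (-0.04070) + (-0.09394) + (-0.04070) + (-0.19730)) = 1.52631.
With S = 9 species, ln S = 2.19722, so J = 1.52631/2.19722 = 0.69466, i.e. 0.695 to 3 decimal places.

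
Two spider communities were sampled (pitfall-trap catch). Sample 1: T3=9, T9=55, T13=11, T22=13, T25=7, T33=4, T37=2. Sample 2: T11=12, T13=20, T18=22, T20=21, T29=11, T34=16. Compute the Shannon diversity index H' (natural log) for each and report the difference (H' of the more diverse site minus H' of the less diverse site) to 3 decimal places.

Sample 1: N=101, proportions 0.08911, 0.54455, 0.10891, 0.12871, 0.06931, 0.0396, 0.0198, giving H' = 1.44232 (working shown to 5 dp, full precision carried).
Sample 2: N=102, proportions 0.11765, 0.19608, 0.21569, 0.20588, 0.10784, 0.15686, giving H' = 1.75821.
Difference = |1.44232 − 1.75821| = 0.31589, i.e. 0.316 to 3 decimal places.

0.316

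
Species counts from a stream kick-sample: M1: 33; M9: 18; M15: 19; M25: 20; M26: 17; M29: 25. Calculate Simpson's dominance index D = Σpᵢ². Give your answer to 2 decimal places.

Total N = 33+18+19+20+17+25 = 132, so the proportions are 0.25, 0.1364, 0.1439, 0.1515, 0.1288, 0.1894 (working shown to 4 dp, full precision carried).
D = 0.25² + 0.1364² + 0.1439² + 0.1515² + 0.1288² + 0.1894² = 0.0625 + 0.0186 + 0.0207 + 0.0230 + 0.0166 + 0.0359 = 0.1772.
To 2 decimal places, D = 0.18.

0.18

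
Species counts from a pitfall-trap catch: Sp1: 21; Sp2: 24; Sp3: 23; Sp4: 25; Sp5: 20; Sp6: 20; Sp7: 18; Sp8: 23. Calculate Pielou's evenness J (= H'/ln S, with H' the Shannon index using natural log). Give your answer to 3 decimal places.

0.997

Total N = 21+24+23+25+20+20+18+23 = 174, so the proportions are 0.12069, 0.13793, 0.13218, 0.14368, 0.11494, 0.11494, 0.10345, 0.13218 (working shown to 5 dp, full precision carried).
H' = −Σ pᵢ ln pᵢ = −((-0.25520) + (-0.27324) + (-0.26748) + (-0.27876) + (-0.24866) + (-0.24866) + (-0.23469) + (-0.26748)) = 2.07418.
With S = 8 species, ln S = 2.07944, so J = 2.07418/2.07944 = 0.99747, i.e. 0.997 to 3 decimal places.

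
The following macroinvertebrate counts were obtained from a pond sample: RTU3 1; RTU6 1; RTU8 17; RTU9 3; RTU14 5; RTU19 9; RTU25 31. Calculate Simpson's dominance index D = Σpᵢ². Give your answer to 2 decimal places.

0.30

Total N = 1+1+17+3+5+9+31 = 67, so the proportions are 0.0149, 0.0149, 0.2537, 0.0448, 0.0746, 0.1343, 0.4627 (working shown to 4 dp, full precision carried).
D = 0.0149² + 0.0149² + 0.2537² + 0.0448² + 0.0746² + 0.1343² + 0.4627² = 0.0002 + 0.0002 + 0.0644 + 0.0020 + 0.0056 + 0.0180 + 0.2141 = 0.3045.
To 2 decimal places, D = 0.30.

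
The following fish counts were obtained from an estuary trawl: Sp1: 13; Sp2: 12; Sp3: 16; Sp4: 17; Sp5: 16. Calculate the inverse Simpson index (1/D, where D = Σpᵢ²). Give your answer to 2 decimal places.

Total N = 13+12+16+17+16 = 74, so the proportions are 0.175676, 0.162162, 0.216216, 0.22973, 0.216216 (working shown to 6 dp, full precision carried).
D = 0.175676² + 0.162162² + 0.216216² + 0.22973² + 0.216216² = 0.030862 + 0.026297 + 0.046749 + 0.052776 + 0.046749 = 0.203433.
So 1/D = 4.9156, i.e. 4.92 to 2 decimal places.

4.92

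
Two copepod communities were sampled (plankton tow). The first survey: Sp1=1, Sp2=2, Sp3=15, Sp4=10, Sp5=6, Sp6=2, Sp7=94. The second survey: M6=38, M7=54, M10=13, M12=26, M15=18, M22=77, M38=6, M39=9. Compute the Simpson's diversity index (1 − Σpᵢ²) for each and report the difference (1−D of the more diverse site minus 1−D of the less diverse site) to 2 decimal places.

The first survey: N=130, proportions 0.0077, 0.0154, 0.1154, 0.0769, 0.0462, 0.0154, 0.7231, giving 1−D = 0.4553 (working shown to 4 dp, full precision carried).
The second survey: N=241, proportions 0.1577, 0.2241, 0.0539, 0.1079, 0.0747, 0.3195, 0.0249, 0.0373, giving 1−D = 0.8007.
Difference = |0.4553 − 0.8007| = 0.3454, i.e. 0.35 to 2 decimal places.

0.35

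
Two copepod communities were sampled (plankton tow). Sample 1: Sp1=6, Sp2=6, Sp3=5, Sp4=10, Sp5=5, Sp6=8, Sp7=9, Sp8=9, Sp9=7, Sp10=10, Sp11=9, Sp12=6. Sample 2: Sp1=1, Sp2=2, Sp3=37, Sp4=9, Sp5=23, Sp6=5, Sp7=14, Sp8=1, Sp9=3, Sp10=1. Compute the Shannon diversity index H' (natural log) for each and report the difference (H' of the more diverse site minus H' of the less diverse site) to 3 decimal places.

Sample 1: N=90, proportions 0.06667, 0.06667, 0.05556, 0.11111, 0.05556, 0.08889, 0.1, 0.1, 0.07778, 0.11111, 0.1, 0.06667, giving H' = 2.45559 (working shown to 5 dp, full precision carried).
Sample 2: N=96, proportions 0.01042, 0.02083, 0.38542, 0.09375, 0.23958, 0.05208, 0.14583, 0.01042, 0.03125, 0.01042, giving H' = 1.69798.
Difference = |2.45559 − 1.69798| = 0.75761, i.e. 0.758 to 3 decimal places.

0.758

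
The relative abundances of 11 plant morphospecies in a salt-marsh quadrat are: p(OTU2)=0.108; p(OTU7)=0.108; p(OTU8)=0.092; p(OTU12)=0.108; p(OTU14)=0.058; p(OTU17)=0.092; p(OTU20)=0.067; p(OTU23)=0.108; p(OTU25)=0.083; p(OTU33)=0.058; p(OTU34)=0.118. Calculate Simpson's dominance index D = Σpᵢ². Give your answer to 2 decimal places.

D = 0.108² + 0.108² + 0.092² + 0.108² + 0.058² + 0.092² + 0.067² + 0.108² + 0.083² + 0.058² + 0.118² = 0.0117 + 0.0117 + 0.0085 + 0.0117 + 0.0034 + 0.0085 + 0.0045 + 0.0117 + 0.0069 + 0.0034 + 0.0139 = 0.0956 (working shown to 4 dp, full precision carried).
To 2 decimal places, D = 0.10.

0.10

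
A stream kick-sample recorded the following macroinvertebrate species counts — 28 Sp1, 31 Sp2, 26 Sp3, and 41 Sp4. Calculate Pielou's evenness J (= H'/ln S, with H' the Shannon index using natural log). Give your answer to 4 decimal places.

Total N = 28+31+26+41 = 126, so the proportions are 0.222222, 0.246032, 0.206349, 0.325397 (working shown to 6 dp, full precision carried).
H' = −Σ pᵢ ln pᵢ = −((-0.334239) + (-0.345009) + (-0.325657) + (-0.365326)) = 1.370232.
With S = 4 species, ln S = 1.386294, so J = 1.370232/1.386294 = 0.988413, i.e. 0.9884 to 4 decimal places.

0.9884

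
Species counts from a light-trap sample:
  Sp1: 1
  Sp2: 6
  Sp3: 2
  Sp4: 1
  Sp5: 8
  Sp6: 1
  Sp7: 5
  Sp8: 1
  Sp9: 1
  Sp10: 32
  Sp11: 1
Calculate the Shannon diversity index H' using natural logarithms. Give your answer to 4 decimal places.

1.5738

Total N = 1+6+2+1+8+1+5+1+1+32+1 = 59, so the proportions are 0.016949, 0.101695, 0.033898, 0.016949, 0.135593, 0.016949, 0.084746, 0.016949, 0.016949, 0.542373, 0.016949 (working shown to 6 dp, full precision carried).
Each pᵢ ln pᵢ term: 0.016949×(-4.077537)=-0.069111, 0.101695×(-2.285778)=-0.232452, 0.033898×(-3.384390)=-0.114725, 0.016949×(-4.077537)=-0.069111, 0.135593×(-1.998096)=-0.270928, 0.016949×(-4.077537)=-0.069111, 0.084746×(-2.468100)=-0.209161, 0.016949×(-4.077537)=-0.069111, 0.016949×(-4.077537)=-0.069111, 0.542373×(-0.611802)=-0.331825, 0.016949×(-4.077537)=-0.069111.
Sum = -1.573756, so H' = 1.5738.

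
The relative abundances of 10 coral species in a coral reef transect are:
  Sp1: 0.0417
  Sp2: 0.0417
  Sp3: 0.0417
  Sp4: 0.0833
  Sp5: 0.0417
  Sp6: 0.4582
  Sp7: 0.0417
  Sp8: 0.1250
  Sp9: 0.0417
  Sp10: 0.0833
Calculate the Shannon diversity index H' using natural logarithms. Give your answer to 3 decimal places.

Each pᵢ ln pᵢ term (working shown to 5 dp, full precision carried): 0.0417×(-3.17725)=-0.13249, 0.0417×(-3.17725)=-0.13249, 0.0417×(-3.17725)=-0.13249, 0.0833×(-2.48531)=-0.20703, 0.0417×(-3.17725)=-0.13249, 0.4582×(-0.78045)=-0.35760, 0.0417×(-3.17725)=-0.13249, 0.125×(-2.07944)=-0.25993, 0.0417×(-3.17725)=-0.13249, 0.0833×(-2.48531)=-0.20703.
Sum = -1.82653, so H' = 1.827.

1.827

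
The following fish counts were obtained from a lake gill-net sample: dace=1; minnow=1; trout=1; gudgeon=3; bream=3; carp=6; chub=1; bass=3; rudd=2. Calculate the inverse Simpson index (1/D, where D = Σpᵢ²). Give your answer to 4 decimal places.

6.2113

Total N = 1+1+1+3+3+6+1+3+2 = 21, so the proportions are 0.04761905, 0.04761905, 0.04761905, 0.14285714, 0.14285714, 0.28571429, 0.04761905, 0.14285714, 0.0952381 (working shown to 8 dp, full precision carried).
D = 0.04761905² + 0.04761905² + 0.04761905² + 0.14285714² + 0.14285714² + 0.28571429² + 0.04761905² + 0.14285714² + 0.0952381² = 0.00226757 + 0.00226757 + 0.00226757 + 0.02040816 + 0.02040816 + 0.08163265 + 0.00226757 + 0.02040816 + 0.00907029 = 0.16099773.
So 1/D = 6.211268, i.e. 6.2113 to 4 decimal places.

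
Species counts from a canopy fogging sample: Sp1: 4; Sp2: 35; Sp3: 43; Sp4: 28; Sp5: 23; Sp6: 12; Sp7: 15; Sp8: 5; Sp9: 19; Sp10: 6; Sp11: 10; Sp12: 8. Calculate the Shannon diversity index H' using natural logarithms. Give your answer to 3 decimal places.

2.251

Total N = 4+35+43+28+23+12+15+5+19+6+10+8 = 208, so the proportions are 0.01923, 0.16827, 0.20673, 0.13462, 0.11058, 0.05769, 0.07212, 0.02404, 0.09135, 0.02885, 0.04808, 0.03846 (working shown to 5 dp, full precision carried).
Each pᵢ ln pᵢ term: 0.01923×(-3.95124)=-0.07599, 0.16827×(-1.78219)=-0.29989, 0.20673×(-1.57634)=-0.32588, 0.13462×(-2.00533)=-0.26995, 0.11058×(-2.20204)=-0.24350, 0.05769×(-2.85263)=-0.16457, 0.07212×(-2.62949)=-0.18963, 0.02404×(-3.72810)=-0.08962, 0.09135×(-2.39310)=-0.21860, 0.02885×(-3.54578)=-0.10228, 0.04808×(-3.03495)=-0.14591, 0.03846×(-3.25810)=-0.12531.
Sum = -2.25112, so H' = 2.251.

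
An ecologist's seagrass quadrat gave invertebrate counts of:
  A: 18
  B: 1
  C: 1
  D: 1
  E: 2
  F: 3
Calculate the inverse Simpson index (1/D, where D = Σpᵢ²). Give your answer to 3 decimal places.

Total N = 18+1+1+1+2+3 = 26, so the proportions are 0.692308, 0.038462, 0.038462, 0.038462, 0.076923, 0.115385 (working shown to 6 dp, full precision carried).
D = 0.692308² + 0.038462² + 0.038462² + 0.038462² + 0.076923² + 0.115385² = 0.479290 + 0.001479 + 0.001479 + 0.001479 + 0.005917 + 0.013314 = 0.502959.
So 1/D = 1.98824, i.e. 1.988 to 3 decimal places.

1.988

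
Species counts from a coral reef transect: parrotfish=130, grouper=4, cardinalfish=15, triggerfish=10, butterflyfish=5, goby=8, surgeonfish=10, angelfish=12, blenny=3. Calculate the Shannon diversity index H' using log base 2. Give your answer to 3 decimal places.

Total N = 130+4+15+10+5+8+10+12+3 = 197, so the proportions are 0.6599, 0.0203, 0.07614, 0.05076, 0.02538, 0.04061, 0.05076, 0.06091, 0.01523 (working shown to 5 dp, full precision carried).
Each pᵢ log₂ pᵢ term: 0.6599×(-0.59968)=-0.39573, 0.0203×(-5.62205)=-0.11415, 0.07614×(-3.71516)=-0.28288, 0.05076×(-4.30012)=-0.21828, 0.02538×(-5.30012)=-0.13452, 0.04061×(-4.62205)=-0.18770, 0.05076×(-4.30012)=-0.21828, 0.06091×(-4.03709)=-0.24591, 0.01523×(-6.03709)=-0.09194.
Sum = -1.88939, so H' = 1.889.

1.889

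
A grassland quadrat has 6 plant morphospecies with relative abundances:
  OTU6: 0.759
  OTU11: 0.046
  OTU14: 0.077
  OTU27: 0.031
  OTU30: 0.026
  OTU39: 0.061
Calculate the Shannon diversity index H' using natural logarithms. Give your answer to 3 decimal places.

0.922

Each pᵢ ln pᵢ term (working shown to 5 dp, full precision carried): 0.759×(-0.27575)=-0.20930, 0.046×(-3.07911)=-0.14164, 0.077×(-2.56395)=-0.19742, 0.031×(-3.47377)=-0.10769, 0.026×(-3.64966)=-0.09489, 0.061×(-2.79688)=-0.17061.
Sum = -0.92155, so H' = 0.922.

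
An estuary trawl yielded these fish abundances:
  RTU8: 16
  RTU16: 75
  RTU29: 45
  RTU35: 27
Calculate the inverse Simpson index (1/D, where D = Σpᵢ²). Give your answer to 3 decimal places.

Total N = 16+75+45+27 = 163, so the proportions are 0.09816, 0.460123, 0.276074, 0.165644 (working shown to 6 dp, full precision carried).
D = 0.09816² + 0.460123² + 0.276074² + 0.165644² = 0.009635 + 0.211713 + 0.076217 + 0.027438 = 0.325003.
So 1/D = 3.07690, i.e. 3.077 to 3 decimal places.

3.077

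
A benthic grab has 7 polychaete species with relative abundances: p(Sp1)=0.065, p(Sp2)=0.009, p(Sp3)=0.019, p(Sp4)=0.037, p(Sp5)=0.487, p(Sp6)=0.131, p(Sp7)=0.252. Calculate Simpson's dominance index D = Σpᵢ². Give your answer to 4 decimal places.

0.3239

D = 0.065² + 0.009² + 0.019² + 0.037² + 0.487² + 0.131² + 0.252² = 0.004225 + 0.000081 + 0.000361 + 0.001369 + 0.237169 + 0.017161 + 0.063504 = 0.323870 (working shown to 6 dp, full precision carried).
To 4 decimal places, D = 0.3239.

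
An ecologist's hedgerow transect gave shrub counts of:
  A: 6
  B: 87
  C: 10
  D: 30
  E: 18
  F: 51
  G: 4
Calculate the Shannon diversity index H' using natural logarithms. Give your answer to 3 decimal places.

1.530

Total N = 6+87+10+30+18+51+4 = 206, so the proportions are 0.02913, 0.42233, 0.04854, 0.14563, 0.08738, 0.24757, 0.01942 (working shown to 5 dp, full precision carried).
Each pᵢ ln pᵢ term: 0.02913×(-3.53612)=-0.10299, 0.42233×(-0.86197)=-0.36404, 0.04854×(-3.02529)=-0.14686, 0.14563×(-1.92668)=-0.28058, 0.08738×(-2.43750)=-0.21299, 0.24757×(-1.39605)=-0.34562, 0.01942×(-3.94158)=-0.07654.
Sum = -1.52962, so H' = 1.530.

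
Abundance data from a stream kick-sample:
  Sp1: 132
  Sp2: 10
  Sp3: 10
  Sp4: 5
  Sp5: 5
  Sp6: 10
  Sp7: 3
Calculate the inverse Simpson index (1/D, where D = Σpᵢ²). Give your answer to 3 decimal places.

Total N = 132+10+10+5+5+10+3 = 175, so the proportions are 0.754286, 0.057143, 0.057143, 0.028571, 0.028571, 0.057143, 0.017143 (working shown to 6 dp, full precision carried).
D = 0.754286² + 0.057143² + 0.057143² + 0.028571² + 0.028571² + 0.057143² + 0.017143² = 0.568947 + 0.003265 + 0.003265 + 0.000816 + 0.000816 + 0.003265 + 0.000294 = 0.580669.
So 1/D = 1.72215, i.e. 1.722 to 3 decimal places.

1.722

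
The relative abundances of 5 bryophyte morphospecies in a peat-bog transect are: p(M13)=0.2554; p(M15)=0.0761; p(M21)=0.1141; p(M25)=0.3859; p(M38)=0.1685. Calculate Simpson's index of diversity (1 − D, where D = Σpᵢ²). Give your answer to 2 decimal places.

D = 0.2554² + 0.0761² + 0.1141² + 0.3859² + 0.1685² = 0.0652 + 0.0058 + 0.0130 + 0.1489 + 0.0284 = 0.2614 (working shown to 4 dp, full precision carried).
So 1 − D = 0.7386, i.e. 0.74 to 2 decimal places.

0.74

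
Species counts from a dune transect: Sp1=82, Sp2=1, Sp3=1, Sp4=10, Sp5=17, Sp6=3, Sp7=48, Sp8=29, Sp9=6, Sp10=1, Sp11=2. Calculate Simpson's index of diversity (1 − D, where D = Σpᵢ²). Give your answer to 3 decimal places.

Total N = 82+1+1+10+17+3+48+29+6+1+2 = 200, so the proportions are 0.41, 0.005, 0.005, 0.05, 0.085, 0.015, 0.24, 0.145, 0.03, 0.005, 0.01 (working shown to 5 dp, full precision carried).
D = 0.41² + 0.005² + 0.005² + 0.05² + 0.085² + 0.015² + 0.24² + 0.145² + 0.03² + 0.005² + 0.01² = 0.16810 + 0.00003 + 0.00003 + 0.00250 + 0.00723 + 0.00022 + 0.05760 + 0.02102 + 0.00090 + 0.00003 + 0.00010 = 0.25775.
So 1 − D = 0.74225, i.e. 0.742 to 3 decimal places.

0.742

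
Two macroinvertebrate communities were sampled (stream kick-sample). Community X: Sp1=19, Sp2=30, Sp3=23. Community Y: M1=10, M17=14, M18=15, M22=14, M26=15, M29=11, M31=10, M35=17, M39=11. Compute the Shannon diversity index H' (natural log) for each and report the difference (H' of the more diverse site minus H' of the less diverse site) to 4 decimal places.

1.0992

Community X: N=72, proportions 0.263889, 0.416667, 0.319444, giving H' = 1.080880 (working shown to 6 dp, full precision carried).
Community Y: N=117, proportions 0.08547, 0.119658, 0.128205, 0.119658, 0.128205, 0.094017, 0.08547, 0.145299, 0.094017, giving H' = 2.180079.
Difference = |1.080880 − 2.180079| = 1.099199, i.e. 1.0992 to 4 decimal places.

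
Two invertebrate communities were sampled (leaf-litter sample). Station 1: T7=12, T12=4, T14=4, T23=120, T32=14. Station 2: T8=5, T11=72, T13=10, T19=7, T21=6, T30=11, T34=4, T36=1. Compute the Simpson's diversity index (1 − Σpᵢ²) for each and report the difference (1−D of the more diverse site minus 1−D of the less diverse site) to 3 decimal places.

0.212

Station 1: N=154, proportions 0.07792, 0.02597, 0.02597, 0.77922, 0.09091, giving 1−D = 0.37713 (working shown to 5 dp, full precision carried).
Station 2: N=116, proportions 0.0431, 0.62069, 0.08621, 0.06034, 0.05172, 0.09483, 0.03448, 0.00862, giving 1−D = 0.58888.
Difference = |0.37713 − 0.58888| = 0.21175, i.e. 0.212 to 3 decimal places.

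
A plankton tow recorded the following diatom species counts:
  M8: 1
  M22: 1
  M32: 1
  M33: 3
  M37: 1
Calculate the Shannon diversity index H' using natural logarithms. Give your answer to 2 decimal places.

Total N = 1+1+1+3+1 = 7, so the proportions are 0.1429, 0.1429, 0.1429, 0.4286, 0.1429 (working shown to 4 dp, full precision carried).
Each pᵢ ln pᵢ term: 0.1429×(-1.9459)=-0.2780, 0.1429×(-1.9459)=-0.2780, 0.1429×(-1.9459)=-0.2780, 0.4286×(-0.8473)=-0.3631, 0.1429×(-1.9459)=-0.2780.
Sum = -1.4751, so H' = 1.48.

1.48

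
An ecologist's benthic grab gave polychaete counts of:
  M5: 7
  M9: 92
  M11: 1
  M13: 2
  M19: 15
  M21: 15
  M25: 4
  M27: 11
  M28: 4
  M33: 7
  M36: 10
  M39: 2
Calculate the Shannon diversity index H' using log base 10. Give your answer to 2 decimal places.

Total N = 7+92+1+2+15+15+4+11+4+7+10+2 = 170, so the proportions are 0.0412, 0.5412, 0.0059, 0.0118, 0.0882, 0.0882, 0.0235, 0.0647, 0.0235, 0.0412, 0.0588, 0.0118 (working shown to 4 dp, full precision carried).
Each pᵢ log₁₀ pᵢ term: 0.0412×(-1.3854)=-0.0570, 0.5412×(-0.2667)=-0.1443, 0.0059×(-2.2304)=-0.0131, 0.0118×(-1.9294)=-0.0227, 0.0882×(-1.0544)=-0.0930, 0.0882×(-1.0544)=-0.0930, 0.0235×(-1.6284)=-0.0383, 0.0647×(-1.1891)=-0.0769, 0.0235×(-1.6284)=-0.0383, 0.0412×(-1.3854)=-0.0570, 0.0588×(-1.2304)=-0.0724, 0.0118×(-1.9294)=-0.0227.
Sum = -0.7289, so H' = 0.73.

0.73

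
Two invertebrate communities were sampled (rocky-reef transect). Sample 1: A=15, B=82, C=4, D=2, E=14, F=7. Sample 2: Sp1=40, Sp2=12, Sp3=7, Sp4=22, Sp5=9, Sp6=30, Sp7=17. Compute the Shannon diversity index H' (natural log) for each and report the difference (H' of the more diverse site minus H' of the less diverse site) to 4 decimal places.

0.6739

Sample 1: N=124, proportions 0.120968, 0.66129, 0.032258, 0.016129, 0.112903, 0.056452, giving H' = 1.114867 (working shown to 6 dp, full precision carried).
Sample 2: N=137, proportions 0.291971, 0.087591, 0.051095, 0.160584, 0.065693, 0.218978, 0.124088, giving H' = 1.788784.
Difference = |1.114867 − 1.788784| = 0.673917, i.e. 0.6739 to 4 decimal places.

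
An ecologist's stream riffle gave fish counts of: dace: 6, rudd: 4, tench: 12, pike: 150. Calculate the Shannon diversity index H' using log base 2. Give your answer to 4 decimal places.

Total N = 6+4+12+150 = 172, so the proportions are 0.034884, 0.023256, 0.069767, 0.872093 (working shown to 6 dp, full precision carried).
Each pᵢ log₂ pᵢ term: 0.034884×(-4.841302)=-0.168883, 0.023256×(-5.426265)=-0.126192, 0.069767×(-3.841302)=-0.267998, 0.872093×(-0.197446)=-0.172191.
Sum = -0.735264, so H' = 0.7353.

0.7353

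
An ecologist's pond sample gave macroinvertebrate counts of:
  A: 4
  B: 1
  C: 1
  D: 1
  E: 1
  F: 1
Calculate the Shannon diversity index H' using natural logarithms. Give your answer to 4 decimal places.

1.5811

Total N = 4+1+1+1+1+1 = 9, so the proportions are 0.444444, 0.111111, 0.111111, 0.111111, 0.111111, 0.111111 (working shown to 6 dp, full precision carried).
Each pᵢ ln pᵢ term: 0.444444×(-0.810930)=-0.360413, 0.111111×(-2.197225)=-0.244136, 0.111111×(-2.197225)=-0.244136, 0.111111×(-2.197225)=-0.244136, 0.111111×(-2.197225)=-0.244136, 0.111111×(-2.197225)=-0.244136.
Sum = -1.581094, so H' = 1.5811.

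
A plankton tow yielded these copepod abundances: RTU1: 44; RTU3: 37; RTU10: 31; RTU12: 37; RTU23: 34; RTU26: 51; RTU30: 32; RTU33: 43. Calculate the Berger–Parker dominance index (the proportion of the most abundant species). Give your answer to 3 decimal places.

0.165

Total N = 44+37+31+37+34+51+32+43 = 309, so the proportions are 0.14239, 0.11974, 0.10032, 0.11974, 0.11003, 0.16505, 0.10356, 0.13916 (working shown to 5 dp, full precision carried).
The largest proportion is 0.16505, i.e. d = 0.165 to 3 decimal places.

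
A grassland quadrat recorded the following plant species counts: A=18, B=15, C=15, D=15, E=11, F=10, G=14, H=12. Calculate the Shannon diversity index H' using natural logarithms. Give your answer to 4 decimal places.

2.0636

Total N = 18+15+15+15+11+10+14+12 = 110, so the proportions are 0.163636, 0.136364, 0.136364, 0.136364, 0.1, 0.090909, 0.127273, 0.109091 (working shown to 6 dp, full precision carried).
Each pᵢ ln pᵢ term: 0.163636×(-1.810109)=-0.296200, 0.136364×(-1.992430)=-0.271695, 0.136364×(-1.992430)=-0.271695, 0.136364×(-1.992430)=-0.271695, 0.1×(-2.302585)=-0.230259, 0.090909×(-2.397895)=-0.217990, 0.127273×(-2.061423)=-0.262363, 0.109091×(-2.215574)=-0.241699.
Sum = -2.063596, so H' = 2.0636.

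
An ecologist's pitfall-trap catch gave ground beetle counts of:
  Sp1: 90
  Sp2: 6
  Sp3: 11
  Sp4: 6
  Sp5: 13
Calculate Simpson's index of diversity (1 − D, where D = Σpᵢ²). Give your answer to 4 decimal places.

0.4670

Total N = 90+6+11+6+13 = 126, so the proportions are 0.714286, 0.047619, 0.087302, 0.047619, 0.103175 (working shown to 6 dp, full precision carried).
D = 0.714286² + 0.047619² + 0.087302² + 0.047619² + 0.103175² = 0.510204 + 0.002268 + 0.007622 + 0.002268 + 0.010645 = 0.533006.
So 1 − D = 0.466994, i.e. 0.4670 to 4 decimal places.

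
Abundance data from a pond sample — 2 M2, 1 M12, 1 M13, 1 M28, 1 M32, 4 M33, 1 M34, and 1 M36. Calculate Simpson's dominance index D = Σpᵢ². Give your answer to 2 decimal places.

0.18

Total N = 2+1+1+1+1+4+1+1 = 12, so the proportions are 0.1667, 0.0833, 0.0833, 0.0833, 0.0833, 0.3333, 0.0833, 0.0833 (working shown to 4 dp, full precision carried).
D = 0.1667² + 0.0833² + 0.0833² + 0.0833² + 0.0833² + 0.3333² + 0.0833² + 0.0833² = 0.0278 + 0.0069 + 0.0069 + 0.0069 + 0.0069 + 0.1111 + 0.0069 + 0.0069 = 0.1806.
To 2 decimal places, D = 0.18.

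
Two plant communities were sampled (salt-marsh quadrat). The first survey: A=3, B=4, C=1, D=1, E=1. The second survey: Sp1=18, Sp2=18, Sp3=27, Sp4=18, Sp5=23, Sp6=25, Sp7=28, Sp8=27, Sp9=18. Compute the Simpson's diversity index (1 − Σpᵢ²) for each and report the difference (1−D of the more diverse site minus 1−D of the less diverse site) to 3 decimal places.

0.165

The first survey: N=10, proportions 0.3, 0.4, 0.1, 0.1, 0.1, giving 1−D = 0.72000 (working shown to 5 dp, full precision carried).
The second survey: N=202, proportions 0.08911, 0.08911, 0.13366, 0.08911, 0.11386, 0.12376, 0.13861, 0.13366, 0.08911, giving 1−D = 0.88501.
Difference = |0.72000 − 0.88501| = 0.16501, i.e. 0.165 to 3 decimal places.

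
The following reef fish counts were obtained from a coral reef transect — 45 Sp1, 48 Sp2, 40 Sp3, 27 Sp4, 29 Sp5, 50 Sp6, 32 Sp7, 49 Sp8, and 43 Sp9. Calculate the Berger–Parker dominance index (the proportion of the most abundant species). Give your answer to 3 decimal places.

Total N = 45+48+40+27+29+50+32+49+43 = 363, so the proportions are 0.12397, 0.13223, 0.11019, 0.07438, 0.07989, 0.13774, 0.08815, 0.13499, 0.11846 (working shown to 5 dp, full precision carried).
The largest proportion is 0.13774, i.e. d = 0.138 to 3 decimal places.

0.138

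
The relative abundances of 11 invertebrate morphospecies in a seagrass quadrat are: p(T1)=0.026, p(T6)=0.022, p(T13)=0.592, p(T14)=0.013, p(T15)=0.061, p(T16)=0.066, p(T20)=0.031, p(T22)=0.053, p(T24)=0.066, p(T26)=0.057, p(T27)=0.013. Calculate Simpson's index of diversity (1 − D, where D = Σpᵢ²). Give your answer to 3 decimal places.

D = 0.026² + 0.022² + 0.592² + 0.013² + 0.061² + 0.066² + 0.031² + 0.053² + 0.066² + 0.057² + 0.013² = 0.00068 + 0.00048 + 0.35046 + 0.00017 + 0.00372 + 0.00436 + 0.00096 + 0.00281 + 0.00436 + 0.00325 + 0.00017 = 0.37141 (working shown to 5 dp, full precision carried).
So 1 − D = 0.62859, i.e. 0.629 to 3 decimal places.

0.629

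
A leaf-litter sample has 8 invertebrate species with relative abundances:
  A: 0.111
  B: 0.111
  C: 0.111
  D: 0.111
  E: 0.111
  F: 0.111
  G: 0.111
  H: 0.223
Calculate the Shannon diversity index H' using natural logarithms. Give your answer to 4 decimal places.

2.0427

Each pᵢ ln pᵢ term (working shown to 6 dp, full precision carried): 0.111×(-2.198225)=-0.244003, 0.111×(-2.198225)=-0.244003, 0.111×(-2.198225)=-0.244003, 0.111×(-2.198225)=-0.244003, 0.111×(-2.198225)=-0.244003, 0.111×(-2.198225)=-0.244003, 0.111×(-2.198225)=-0.244003, 0.223×(-1.500584)=-0.334630.
Sum = -2.042651, so H' = 2.0427.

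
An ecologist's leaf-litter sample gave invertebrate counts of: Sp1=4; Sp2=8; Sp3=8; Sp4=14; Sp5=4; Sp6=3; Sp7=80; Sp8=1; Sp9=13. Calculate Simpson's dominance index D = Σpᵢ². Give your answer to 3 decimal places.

0.381

Total N = 4+8+8+14+4+3+80+1+13 = 135, so the proportions are 0.02963, 0.05926, 0.05926, 0.1037, 0.02963, 0.02222, 0.59259, 0.00741, 0.0963 (working shown to 5 dp, full precision carried).
D = 0.02963² + 0.05926² + 0.05926² + 0.1037² + 0.02963² + 0.02222² + 0.59259² + 0.00741² + 0.0963² = 0.00088 + 0.00351 + 0.00351 + 0.01075 + 0.00088 + 0.00049 + 0.35117 + 0.00005 + 0.00927 = 0.38052.
To 3 decimal places, D = 0.381.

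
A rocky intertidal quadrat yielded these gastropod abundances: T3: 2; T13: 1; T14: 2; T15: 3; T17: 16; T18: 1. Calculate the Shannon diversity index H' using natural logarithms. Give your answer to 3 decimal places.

1.202

Total N = 2+1+2+3+16+1 = 25, so the proportions are 0.08, 0.04, 0.08, 0.12, 0.64, 0.04 (working shown to 5 dp, full precision carried).
Each pᵢ ln pᵢ term: 0.08×(-2.52573)=-0.20206, 0.04×(-3.21888)=-0.12876, 0.08×(-2.52573)=-0.20206, 0.12×(-2.12026)=-0.25443, 0.64×(-0.44629)=-0.28562, 0.04×(-3.21888)=-0.12876.
Sum = -1.20168, so H' = 1.202.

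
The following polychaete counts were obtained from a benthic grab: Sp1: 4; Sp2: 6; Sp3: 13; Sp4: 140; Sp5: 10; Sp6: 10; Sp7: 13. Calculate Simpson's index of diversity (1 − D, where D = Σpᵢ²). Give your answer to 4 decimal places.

0.4744

Total N = 4+6+13+140+10+10+13 = 196, so the proportions are 0.020408, 0.030612, 0.066327, 0.714286, 0.05102, 0.05102, 0.066327 (working shown to 6 dp, full precision carried).
D = 0.020408² + 0.030612² + 0.066327² + 0.714286² + 0.05102² + 0.05102² + 0.066327² = 0.000416 + 0.000937 + 0.004399 + 0.510204 + 0.002603 + 0.002603 + 0.004399 = 0.525562.
So 1 − D = 0.474438, i.e. 0.4744 to 4 decimal places.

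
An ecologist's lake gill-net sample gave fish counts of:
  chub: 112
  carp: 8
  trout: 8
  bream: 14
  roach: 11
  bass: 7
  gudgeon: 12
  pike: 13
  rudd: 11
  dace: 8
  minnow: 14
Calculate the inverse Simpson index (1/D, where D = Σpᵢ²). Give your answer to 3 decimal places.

Total N = 112+8+8+14+11+7+12+13+11+8+14 = 218, so the proportions are 0.5137615, 0.0366972, 0.0366972, 0.0642202, 0.0504587, 0.0321101, 0.0550459, 0.059633, 0.0504587, 0.0366972, 0.0642202 (working shown to 7 dp, full precision carried).
D = 0.5137615² + 0.0366972² + 0.0366972² + 0.0642202² + 0.0504587² + 0.0321101² + 0.0550459² + 0.059633² + 0.0504587² + 0.0366972² + 0.0642202² = 0.2639508 + 0.0013467 + 0.0013467 + 0.0041242 + 0.0025461 + 0.0010311 + 0.0030300 + 0.0035561 + 0.0025461 + 0.0013467 + 0.0041242 = 0.2889487.
So 1/D = 3.46082, i.e. 3.461 to 3 decimal places.

3.461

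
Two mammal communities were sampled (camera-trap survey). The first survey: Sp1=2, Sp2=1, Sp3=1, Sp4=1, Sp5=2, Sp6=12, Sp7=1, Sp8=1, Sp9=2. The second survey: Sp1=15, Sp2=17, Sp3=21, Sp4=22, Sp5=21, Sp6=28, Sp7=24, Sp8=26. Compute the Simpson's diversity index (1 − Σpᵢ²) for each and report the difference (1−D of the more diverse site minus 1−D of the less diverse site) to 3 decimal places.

0.175

The first survey: N=23, proportions 0.086956522, 0.043478261, 0.043478261, 0.043478261, 0.086956522, 0.52173913, 0.043478261, 0.043478261, 0.086956522, giving 1−D = 0.695652174 (working shown to 9 dp, full precision carried).
The second survey: N=174, proportions 0.086206897, 0.097701149, 0.120689655, 0.126436782, 0.120689655, 0.16091954, 0.137931034, 0.149425287, giving 1−D = 0.870656626.
Difference = |0.695652174 − 0.870656626| = 0.175004452, i.e. 0.175 to 3 decimal places.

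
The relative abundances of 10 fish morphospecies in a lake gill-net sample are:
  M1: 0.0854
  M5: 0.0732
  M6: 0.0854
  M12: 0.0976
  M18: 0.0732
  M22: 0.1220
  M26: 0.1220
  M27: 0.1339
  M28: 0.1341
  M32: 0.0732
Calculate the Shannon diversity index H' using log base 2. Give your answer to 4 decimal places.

3.2799

Each pᵢ log₂ pᵢ term (working shown to 6 dp, full precision carried): 0.0854×(-3.549620)=-0.303138, 0.0732×(-3.772013)=-0.276111, 0.0854×(-3.549620)=-0.303138, 0.0976×(-3.356975)=-0.327641, 0.0732×(-3.772013)=-0.276111, 0.122×(-3.035047)=-0.370276, 0.122×(-3.035047)=-0.370276, 0.1339×(-2.900772)=-0.388413, 0.1341×(-2.898619)=-0.388705, 0.0732×(-3.772013)=-0.276111.
Sum = -3.279919, so H' = 3.2799.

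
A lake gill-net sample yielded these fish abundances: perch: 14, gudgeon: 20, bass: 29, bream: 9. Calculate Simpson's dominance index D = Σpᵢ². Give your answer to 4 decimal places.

Total N = 14+20+29+9 = 72, so the proportions are 0.194444, 0.277778, 0.402778, 0.125 (working shown to 6 dp, full precision carried).
D = 0.194444² + 0.277778² + 0.402778² + 0.125² = 0.037809 + 0.077160 + 0.162230 + 0.015625 = 0.292824.
To 4 decimal places, D = 0.2928.

0.2928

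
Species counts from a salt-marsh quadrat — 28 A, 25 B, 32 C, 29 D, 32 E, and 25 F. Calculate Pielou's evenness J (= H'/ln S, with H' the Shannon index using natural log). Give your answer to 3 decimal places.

Total N = 28+25+32+29+32+25 = 171, so the proportions are 0.16374, 0.1462, 0.18713, 0.16959, 0.18713, 0.1462 (working shown to 5 dp, full precision carried).
H' = −Σ pᵢ ln pᵢ = −((-0.29629) + (-0.28111) + (-0.31362) + (-0.30092) + (-0.31362) + (-0.28111)) = 1.78667.
With S = 6 species, ln S = 1.79176, so J = 1.78667/1.79176 = 0.99716, i.e. 0.997 to 3 decimal places.

0.997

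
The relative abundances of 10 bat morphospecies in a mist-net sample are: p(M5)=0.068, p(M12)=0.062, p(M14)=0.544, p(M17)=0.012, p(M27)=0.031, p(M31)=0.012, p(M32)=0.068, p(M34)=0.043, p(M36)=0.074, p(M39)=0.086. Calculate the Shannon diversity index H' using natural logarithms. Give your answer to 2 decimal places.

1.62

Each pᵢ ln pᵢ term (working shown to 4 dp, full precision carried): 0.068×(-2.6882)=-0.1828, 0.062×(-2.7806)=-0.1724, 0.544×(-0.6088)=-0.3312, 0.012×(-4.4228)=-0.0531, 0.031×(-3.4738)=-0.1077, 0.012×(-4.4228)=-0.0531, 0.068×(-2.6882)=-0.1828, 0.043×(-3.1466)=-0.1353, 0.074×(-2.6037)=-0.1927, 0.086×(-2.4534)=-0.2110.
Sum = -1.6220, so H' = 1.62.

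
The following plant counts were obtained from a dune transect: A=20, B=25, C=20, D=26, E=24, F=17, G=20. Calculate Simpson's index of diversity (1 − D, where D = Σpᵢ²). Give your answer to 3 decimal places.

Total N = 20+25+20+26+24+17+20 = 152, so the proportions are 0.13158, 0.16447, 0.13158, 0.17105, 0.15789, 0.11184, 0.13158 (working shown to 5 dp, full precision carried).
D = 0.13158² + 0.16447² + 0.13158² + 0.17105² + 0.15789² + 0.11184² + 0.13158² = 0.01731 + 0.02705 + 0.01731 + 0.02926 + 0.02493 + 0.01251 + 0.01731 = 0.14569.
So 1 − D = 0.85431, i.e. 0.854 to 3 decimal places.

0.854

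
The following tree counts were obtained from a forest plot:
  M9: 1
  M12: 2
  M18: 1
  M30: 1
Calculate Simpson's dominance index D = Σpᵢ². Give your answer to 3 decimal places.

0.280

Total N = 1+2+1+1 = 5, so the proportions are 0.2, 0.4, 0.2, 0.2 (working shown to 5 dp, full precision carried).
D = 0.2² + 0.4² + 0.2² + 0.2² = 0.04000 + 0.16000 + 0.04000 + 0.04000 = 0.28000.
To 3 decimal places, D = 0.280.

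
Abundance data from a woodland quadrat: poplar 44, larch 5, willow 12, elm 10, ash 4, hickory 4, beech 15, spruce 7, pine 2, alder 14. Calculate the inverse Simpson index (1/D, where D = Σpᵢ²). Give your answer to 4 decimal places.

5.0494

Total N = 44+5+12+10+4+4+15+7+2+14 = 117, so the proportions are 0.37606838, 0.04273504, 0.1025641, 0.08547009, 0.03418803, 0.03418803, 0.12820513, 0.05982906, 0.01709402, 0.11965812 (working shown to 8 dp, full precision carried).
D = 0.37606838² + 0.04273504² + 0.1025641² + 0.08547009² + 0.03418803² + 0.03418803² + 0.12820513² + 0.05982906² + 0.01709402² + 0.11965812² = 0.14142742 + 0.00182628 + 0.01051940 + 0.00730514 + 0.00116882 + 0.00116882 + 0.01643655 + 0.00357952 + 0.00029221 + 0.01431807 = 0.19804222.
So 1/D = 5.049428, i.e. 5.0494 to 4 decimal places.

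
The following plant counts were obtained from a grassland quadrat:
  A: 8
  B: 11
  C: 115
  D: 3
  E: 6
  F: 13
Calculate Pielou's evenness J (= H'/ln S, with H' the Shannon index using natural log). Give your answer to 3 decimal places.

Total N = 8+11+115+3+6+13 = 156, so the proportions are 0.05128, 0.07051, 0.73718, 0.01923, 0.03846, 0.08333 (working shown to 5 dp, full precision carried).
H' = −Σ pᵢ ln pᵢ = −((-0.15233) + (-0.18700) + (-0.22478) + (-0.07599) + (-0.12531) + (-0.20708)) = 0.97248.
With S = 6 species, ln S = 1.79176, so J = 0.97248/1.79176 = 0.54275, i.e. 0.543 to 3 decimal places.

0.543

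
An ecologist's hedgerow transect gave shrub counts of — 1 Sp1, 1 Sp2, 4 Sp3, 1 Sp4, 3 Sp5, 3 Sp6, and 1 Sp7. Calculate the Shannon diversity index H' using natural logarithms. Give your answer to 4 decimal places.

1.7721

Total N = 1+1+4+1+3+3+1 = 14, so the proportions are 0.071429, 0.071429, 0.285714, 0.071429, 0.214286, 0.214286, 0.071429 (working shown to 6 dp, full precision carried).
Each pᵢ ln pᵢ term: 0.071429×(-2.639057)=-0.188504, 0.071429×(-2.639057)=-0.188504, 0.285714×(-1.252763)=-0.357932, 0.071429×(-2.639057)=-0.188504, 0.214286×(-1.540445)=-0.330095, 0.214286×(-1.540445)=-0.330095, 0.071429×(-2.639057)=-0.188504.
Sum = -1.772139, so H' = 1.7721.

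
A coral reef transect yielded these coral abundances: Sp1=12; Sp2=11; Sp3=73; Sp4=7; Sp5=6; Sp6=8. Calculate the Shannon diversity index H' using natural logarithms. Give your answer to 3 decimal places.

Total N = 12+11+73+7+6+8 = 117, so the proportions are 0.10256, 0.09402, 0.62393, 0.05983, 0.05128, 0.06838 (working shown to 5 dp, full precision carried).
Each pᵢ ln pᵢ term: 0.10256×(-2.27727)=-0.23357, 0.09402×(-2.36428)=-0.22228, 0.62393×(-0.47171)=-0.29432, 0.05983×(-2.81626)=-0.16849, 0.05128×(-2.97041)=-0.15233, 0.06838×(-2.68273)=-0.18343.
Sum = -1.25442, so H' = 1.254.

1.254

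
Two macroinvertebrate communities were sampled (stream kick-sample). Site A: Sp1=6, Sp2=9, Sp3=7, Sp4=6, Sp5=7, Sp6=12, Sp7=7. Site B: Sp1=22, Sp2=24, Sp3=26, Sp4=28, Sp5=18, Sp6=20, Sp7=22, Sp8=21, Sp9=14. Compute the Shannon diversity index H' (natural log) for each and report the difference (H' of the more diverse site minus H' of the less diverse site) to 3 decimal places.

0.264

Site A: N=54, proportions 0.111111, 0.166667, 0.12963, 0.111111, 0.12963, 0.222222, 0.12963, giving H' = 1.915667 (working shown to 6 dp, full precision carried).
Site B: N=195, proportions 0.112821, 0.123077, 0.133333, 0.14359, 0.092308, 0.102564, 0.112821, 0.107692, 0.071795, giving H' = 2.180105.
Difference = |1.915667 − 2.180105| = 0.264438, i.e. 0.264 to 3 decimal places.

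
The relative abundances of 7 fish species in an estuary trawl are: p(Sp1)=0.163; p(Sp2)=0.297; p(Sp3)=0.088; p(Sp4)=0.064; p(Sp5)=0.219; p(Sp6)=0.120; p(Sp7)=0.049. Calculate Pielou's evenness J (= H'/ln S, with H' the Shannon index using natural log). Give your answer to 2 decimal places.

H' = −Σ pᵢ ln pᵢ = −((-0.2957) + (-0.3606) + (-0.2139) + (-0.1759) + (-0.3326) + (-0.2544) + (-0.1478)) = 1.7809 (working shown to 4 dp, full precision carried).
With S = 7 species, ln S = 1.9459, so J = 1.7809/1.9459 = 0.9152, i.e. 0.92 to 2 decimal places.

0.92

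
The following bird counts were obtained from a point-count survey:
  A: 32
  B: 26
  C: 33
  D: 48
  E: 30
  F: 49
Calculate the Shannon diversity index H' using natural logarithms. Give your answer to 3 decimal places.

Total N = 32+26+33+48+30+49 = 218, so the proportions are 0.14679, 0.11927, 0.15138, 0.22018, 0.13761, 0.22477 (working shown to 5 dp, full precision carried).
Each pᵢ ln pᵢ term: 0.14679×(-1.91876)=-0.28165, 0.11927×(-2.12640)=-0.25361, 0.15138×(-1.88799)=-0.28580, 0.22018×(-1.51329)=-0.33320, 0.13761×(-1.98330)=-0.27293, 0.22477×(-1.49267)=-0.33551.
Sum = -1.76270, so H' = 1.763.

1.763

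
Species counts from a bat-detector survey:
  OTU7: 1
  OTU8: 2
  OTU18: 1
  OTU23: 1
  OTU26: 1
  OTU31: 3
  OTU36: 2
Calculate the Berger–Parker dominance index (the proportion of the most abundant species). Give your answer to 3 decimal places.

0.273

Total N = 1+2+1+1+1+3+2 = 11, so the proportions are 0.09091, 0.18182, 0.09091, 0.09091, 0.09091, 0.27273, 0.18182 (working shown to 5 dp, full precision carried).
The largest proportion is 0.27273, i.e. d = 0.273 to 3 decimal places.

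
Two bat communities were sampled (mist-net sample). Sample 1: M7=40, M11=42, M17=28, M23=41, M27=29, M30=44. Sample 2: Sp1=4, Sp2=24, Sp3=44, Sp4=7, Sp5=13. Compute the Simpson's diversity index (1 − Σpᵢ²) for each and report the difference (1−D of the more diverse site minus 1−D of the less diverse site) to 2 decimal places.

Sample 1: N=224, proportions 0.1786, 0.1875, 0.125, 0.183, 0.1295, 0.1964, giving 1−D = 0.8285 (working shown to 4 dp, full precision carried).
Sample 2: N=92, proportions 0.0435, 0.2609, 0.4783, 0.0761, 0.1413, giving 1−D = 0.6756.
Difference = |0.8285 − 0.6756| = 0.1529, i.e. 0.15 to 2 decimal places.

0.15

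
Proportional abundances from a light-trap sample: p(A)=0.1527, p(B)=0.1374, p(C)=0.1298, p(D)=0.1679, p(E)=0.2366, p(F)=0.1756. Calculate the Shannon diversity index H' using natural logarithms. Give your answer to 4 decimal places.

Each pᵢ ln pᵢ term (working shown to 6 dp, full precision carried): 0.1527×(-1.879280)=-0.286966, 0.1374×(-1.984859)=-0.272720, 0.1298×(-2.041760)=-0.265021, 0.1679×(-1.784387)=-0.299599, 0.2366×(-1.441384)=-0.341032, 0.1756×(-1.739547)=-0.305464.
Sum = -1.770801, so H' = 1.7708.

1.7708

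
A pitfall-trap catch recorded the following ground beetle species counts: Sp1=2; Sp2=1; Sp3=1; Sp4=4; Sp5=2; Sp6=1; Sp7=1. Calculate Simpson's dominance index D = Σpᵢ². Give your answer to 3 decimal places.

Total N = 2+1+1+4+2+1+1 = 12, so the proportions are 0.16667, 0.08333, 0.08333, 0.33333, 0.16667, 0.08333, 0.08333 (working shown to 5 dp, full precision carried).
D = 0.16667² + 0.08333² + 0.08333² + 0.33333² + 0.16667² + 0.08333² + 0.08333² = 0.02778 + 0.00694 + 0.00694 + 0.11111 + 0.02778 + 0.00694 + 0.00694 = 0.19444.
To 3 decimal places, D = 0.194.

0.194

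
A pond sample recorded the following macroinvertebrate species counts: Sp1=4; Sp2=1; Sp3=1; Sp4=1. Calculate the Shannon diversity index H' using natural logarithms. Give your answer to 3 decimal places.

1.154

Total N = 4+1+1+1 = 7, so the proportions are 0.57143, 0.14286, 0.14286, 0.14286 (working shown to 5 dp, full precision carried).
Each pᵢ ln pᵢ term: 0.57143×(-0.55962)=-0.31978, 0.14286×(-1.94591)=-0.27799, 0.14286×(-1.94591)=-0.27799, 0.14286×(-1.94591)=-0.27799.
Sum = -1.15374, so H' = 1.154.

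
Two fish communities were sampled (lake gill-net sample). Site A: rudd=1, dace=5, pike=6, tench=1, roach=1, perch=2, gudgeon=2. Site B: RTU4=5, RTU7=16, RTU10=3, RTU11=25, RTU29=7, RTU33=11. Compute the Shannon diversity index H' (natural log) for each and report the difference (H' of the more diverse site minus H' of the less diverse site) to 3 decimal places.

0.117

Site A: N=18, proportions 0.05556, 0.27778, 0.33333, 0.05556, 0.05556, 0.11111, 0.11111, giving H' = 1.69202 (working shown to 5 dp, full precision carried).
Site B: N=67, proportions 0.07463, 0.23881, 0.04478, 0.37313, 0.10448, 0.16418, giving H' = 1.57522.
Difference = |1.69202 − 1.57522| = 0.11680, i.e. 0.117 to 3 decimal places.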